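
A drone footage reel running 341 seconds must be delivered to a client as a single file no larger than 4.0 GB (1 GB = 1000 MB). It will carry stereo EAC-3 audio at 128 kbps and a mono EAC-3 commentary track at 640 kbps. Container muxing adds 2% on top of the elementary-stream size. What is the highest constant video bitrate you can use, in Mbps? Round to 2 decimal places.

91.23 Mbps

Budget: 4.0 GB = 32000.0 Mb.
Stream payload after overhead: 32000.0 / 1.02 = 31372.5 Mb.
Total bitrate budget: 31372.5 Mb / 341 s = 92.002 Mbps.
Audio total: 128 + 640 = 768 kbps = 0.768 Mbps.
Video: 92.002 − 0.768 = 91.234 Mbps.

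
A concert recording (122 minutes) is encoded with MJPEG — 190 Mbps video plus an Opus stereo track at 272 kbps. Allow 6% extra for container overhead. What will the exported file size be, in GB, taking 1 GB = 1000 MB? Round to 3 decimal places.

184.545 GB

122 min = 7320 s
Audio: 272 kbps = 0.272 Mbps.
Total bitrate: 190 + 0.272 = 190.272 Mbps.
Stream data: 190.272 Mbps × 7320 s = 1392791.0 Mb.
With 6% container overhead: ×1.06.
1,476,359 Mb ÷ 8 = 184,545 MB → 184.5 GB.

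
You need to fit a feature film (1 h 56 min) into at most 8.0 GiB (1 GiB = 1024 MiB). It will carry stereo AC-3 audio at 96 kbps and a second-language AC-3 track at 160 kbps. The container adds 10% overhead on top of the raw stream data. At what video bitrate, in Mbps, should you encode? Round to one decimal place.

8.7 Mbps

Budget: 8.0 GiB = 68719.5 Mb.
Stream payload after overhead: 68719.5 / 1.10 = 62472.3 Mb.
1 h 56 min = 116 min = 6960 s
Total bitrate budget: 62472.3 Mb / 6960 s = 8.976 Mbps.
Audio total: 96 + 160 = 256 kbps = 0.256 Mbps.
Video: 8.976 − 0.256 = 8.720 Mbps.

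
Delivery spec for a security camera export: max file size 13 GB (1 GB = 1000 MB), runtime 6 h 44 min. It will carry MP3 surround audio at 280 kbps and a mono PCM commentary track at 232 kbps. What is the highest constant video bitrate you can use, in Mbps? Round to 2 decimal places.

3.78 Mbps

Budget: 13 GB = 104000.0 Mb.
6 h 44 min = 404 min = 24240 s
Total bitrate budget: 104000.0 Mb / 24240 s = 4.290 Mbps.
Audio total: 280 + 232 = 512 kbps = 0.512 Mbps.
Video: 4.290 − 0.512 = 3.778 Mbps.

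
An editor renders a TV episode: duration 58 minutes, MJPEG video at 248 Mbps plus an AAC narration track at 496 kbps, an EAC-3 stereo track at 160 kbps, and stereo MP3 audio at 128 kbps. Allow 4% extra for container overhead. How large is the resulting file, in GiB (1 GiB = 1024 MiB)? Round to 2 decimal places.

104.82 GiB

58 min = 3480 s
Audio total: 496 + 160 + 128 = 784 kbps = 0.784 Mbps.
Total bitrate: 248 + 0.784 = 248.784 Mbps.
Stream data: 248.784 Mbps × 3480 s = 865768.3 Mb.
With 4% container overhead: ×1.04.
900,399 Mb = 112,549,881,600 bytes ÷ 1,073,741,824 = 104.8 GiB.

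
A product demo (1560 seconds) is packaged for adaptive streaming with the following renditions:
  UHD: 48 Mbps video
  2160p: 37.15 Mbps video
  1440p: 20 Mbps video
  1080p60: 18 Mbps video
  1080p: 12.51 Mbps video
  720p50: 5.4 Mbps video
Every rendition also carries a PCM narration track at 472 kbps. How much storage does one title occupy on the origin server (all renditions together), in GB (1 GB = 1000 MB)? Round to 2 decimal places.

Audio: 472 kbps = 0.472 Mbps.
Sum of rendition bitrates: (48+0.472) + (37.15+0.472) + (20+0.472) + (18+0.472) + (12.51+0.472) + (5.4+0.472) = 143.892 Mbps.
× 1560 s = 224,472 Mb = 28,059 MB = 28.06 GB.

28.06 GB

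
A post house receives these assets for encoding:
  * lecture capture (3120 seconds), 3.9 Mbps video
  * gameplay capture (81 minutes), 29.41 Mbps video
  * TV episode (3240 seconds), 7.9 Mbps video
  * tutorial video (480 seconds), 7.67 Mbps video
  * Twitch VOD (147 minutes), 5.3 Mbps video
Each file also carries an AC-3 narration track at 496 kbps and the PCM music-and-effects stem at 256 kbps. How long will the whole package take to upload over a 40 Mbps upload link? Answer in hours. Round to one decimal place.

1.7 hours

Audio total: 496 + 256 = 752 kbps = 0.752 Mbps.
lecture capture: 4.652 Mbps × 3120 s = 14514.2 Mb
gameplay capture: 30.162 Mbps × 4860 s = 146587.3 Mb
TV episode: 8.652 Mbps × 3240 s = 28032.5 Mb
tutorial video: 8.422 Mbps × 480 s = 4042.6 Mb
Twitch VOD: 6.052 Mbps × 8820 s = 53378.6 Mb
Total: 246555.2 Mb = 30819.4 MB.
At 40 Mbps: 246555.2 / 40 = 6164 s ≈ 1.71 hours.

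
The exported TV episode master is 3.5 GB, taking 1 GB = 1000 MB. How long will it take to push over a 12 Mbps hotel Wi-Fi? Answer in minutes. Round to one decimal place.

File: 3.5 GB = 28000.0 Mb.
At 12 Mbps: 28000.0 / 12 = 2333.3 s ≈ 38.9 minutes.

38.9 minutes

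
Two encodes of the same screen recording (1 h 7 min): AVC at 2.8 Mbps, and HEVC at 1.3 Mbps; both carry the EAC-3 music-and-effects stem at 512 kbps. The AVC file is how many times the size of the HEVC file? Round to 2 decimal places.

1 h 7 min = 67 min = 4020 s
Audio: 512 kbps = 0.512 Mbps.
AVC: 3.312 Mbps × 4020 s = 13314.2 Mb = 1.664 GB.
HEVC: 1.812 Mbps × 4020 s = 7284.2 Mb = 0.911 GB.
Ratio: 1.664 / 0.911 = 1.828.

1.83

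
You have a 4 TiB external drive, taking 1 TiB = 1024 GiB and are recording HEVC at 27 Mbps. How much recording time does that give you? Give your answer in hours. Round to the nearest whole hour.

Capacity: 4 TiB = 35,184,372 Mb.
Recording time: 35,184,372 / 27.000 = 1,303,125 s ≈ 362 hours.

362 hours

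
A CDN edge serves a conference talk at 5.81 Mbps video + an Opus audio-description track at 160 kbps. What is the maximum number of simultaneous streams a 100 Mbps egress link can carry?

16

Audio: 160 kbps = 0.160 Mbps.
Per-viewer media rate: 5.970 Mbps.
100 Mbps = 100.0 Mbps; 100.0 / 5.970 = 16.75 → 16 viewers.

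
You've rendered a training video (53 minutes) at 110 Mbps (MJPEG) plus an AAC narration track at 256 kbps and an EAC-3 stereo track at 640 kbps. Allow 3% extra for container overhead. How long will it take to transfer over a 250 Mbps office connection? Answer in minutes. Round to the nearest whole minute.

24 minutes

53 min = 3180 s
Audio total: 256 + 640 = 896 kbps = 0.896 Mbps.
Total bitrate: 110.896 Mbps.
File: 110.896 Mbps × 3180 s = 352649.3 Mb.
With 3% container overhead: ×1.03. → 363228.8 Mb.
At 250 Mbps: 363228.8 / 250 = 1452.9 s ≈ 24.2 minutes.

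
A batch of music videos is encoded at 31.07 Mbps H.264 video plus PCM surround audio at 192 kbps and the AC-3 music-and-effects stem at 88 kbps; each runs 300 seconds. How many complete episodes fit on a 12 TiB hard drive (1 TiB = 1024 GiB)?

11223

Audio total: 192 + 88 = 280 kbps = 0.280 Mbps.
Total bitrate: 31.350 Mbps.
Per item: 31.350 Mbps × 300 s = 9,405 Mb = 1,176 MB.
Capacity: 12 TiB = 105,553,116 Mb; 11223.09 items → 11223 complete.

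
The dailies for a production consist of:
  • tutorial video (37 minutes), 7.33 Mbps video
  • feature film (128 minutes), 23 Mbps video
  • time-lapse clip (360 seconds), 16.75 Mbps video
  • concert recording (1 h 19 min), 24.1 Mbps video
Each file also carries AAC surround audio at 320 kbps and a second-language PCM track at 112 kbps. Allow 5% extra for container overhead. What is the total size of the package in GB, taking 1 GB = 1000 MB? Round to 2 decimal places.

Audio total: 320 + 112 = 432 kbps = 0.432 Mbps.
tutorial video: 7.762 Mbps × 2220 s × 1.05 = 18093.2 Mb
feature film: 23.432 Mbps × 7680 s × 1.05 = 188955.6 Mb
time-lapse clip: 17.182 Mbps × 360 s × 1.05 = 6494.8 Mb
concert recording: 24.532 Mbps × 4740 s × 1.05 = 122095.8 Mb
Total: 335639.4 Mb = 41954.9 MB.
= 41.95 GB.

41.95 GB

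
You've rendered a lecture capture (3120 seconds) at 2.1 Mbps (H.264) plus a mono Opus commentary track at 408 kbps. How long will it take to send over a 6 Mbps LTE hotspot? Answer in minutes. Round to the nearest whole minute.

Audio: 408 kbps = 0.408 Mbps.
Total bitrate: 2.508 Mbps.
File: 2.508 Mbps × 3120 s = 7825.0 Mb.
At 6 Mbps: 7825.0 / 6 = 1304.2 s ≈ 21.7 minutes.

22 minutes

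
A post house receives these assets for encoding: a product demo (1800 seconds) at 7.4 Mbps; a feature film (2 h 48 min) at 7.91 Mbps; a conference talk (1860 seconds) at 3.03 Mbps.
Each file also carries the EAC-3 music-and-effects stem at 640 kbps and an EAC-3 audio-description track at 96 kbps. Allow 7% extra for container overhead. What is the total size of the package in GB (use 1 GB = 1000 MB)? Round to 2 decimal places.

Audio total: 640 + 96 = 736 kbps = 0.736 Mbps.
product demo: 8.136 Mbps × 1800 s × 1.07 = 15669.9 Mb
feature film: 8.646 Mbps × 10080 s × 1.07 = 93252.3 Mb
conference talk: 3.766 Mbps × 1860 s × 1.07 = 7495.1 Mb
Total: 116417.3 Mb = 14552.2 MB.
= 14.55 GB.

14.55 GB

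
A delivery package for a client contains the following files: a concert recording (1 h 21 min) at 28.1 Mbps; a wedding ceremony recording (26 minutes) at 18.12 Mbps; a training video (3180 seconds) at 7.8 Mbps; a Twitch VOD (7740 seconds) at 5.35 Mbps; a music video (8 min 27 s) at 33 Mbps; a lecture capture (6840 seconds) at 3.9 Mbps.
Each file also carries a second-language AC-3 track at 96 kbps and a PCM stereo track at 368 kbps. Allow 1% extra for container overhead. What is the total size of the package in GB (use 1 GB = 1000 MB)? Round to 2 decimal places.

36.10 GB

Audio total: 96 + 368 = 464 kbps = 0.464 Mbps.
concert recording: 28.564 Mbps × 4860 s × 1.01 = 140209.3 Mb
wedding ceremony recording: 18.584 Mbps × 1560 s × 1.01 = 29281.0 Mb
training video: 8.264 Mbps × 3180 s × 1.01 = 26542.3 Mb
Twitch VOD: 5.814 Mbps × 7740 s × 1.01 = 45450.4 Mb
music video: 33.464 Mbps × 507 s × 1.01 = 17135.9 Mb
lecture capture: 4.364 Mbps × 6840 s × 1.01 = 30148.3 Mb
Total: 288767.0 Mb = 36095.9 MB.
= 36.10 GB.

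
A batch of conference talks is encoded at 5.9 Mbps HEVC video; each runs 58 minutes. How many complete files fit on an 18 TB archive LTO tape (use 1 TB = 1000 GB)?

58 min = 3480 s
Per item: 5.900 Mbps × 3480 s = 20,532 Mb = 2,566 MB.
Capacity: 18 TB = 144,000,000 Mb; 7013.44 items → 7013 complete.

7013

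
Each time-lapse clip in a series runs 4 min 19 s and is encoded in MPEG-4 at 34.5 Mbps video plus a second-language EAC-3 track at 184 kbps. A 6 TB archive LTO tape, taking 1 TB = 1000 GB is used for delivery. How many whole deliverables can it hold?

4 min 19 s = 259 s
Audio: 184 kbps = 0.184 Mbps.
Total bitrate: 34.684 Mbps.
Per item: 34.684 Mbps × 259 s = 8,983 Mb = 1,123 MB.
Capacity: 6 TB = 48,000,000 Mb; 5343.33 items → 5343 complete.

5343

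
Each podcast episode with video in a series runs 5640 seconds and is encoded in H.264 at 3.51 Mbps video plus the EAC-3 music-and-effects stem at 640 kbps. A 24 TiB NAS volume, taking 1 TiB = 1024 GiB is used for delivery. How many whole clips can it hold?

Audio: 640 kbps = 0.640 Mbps.
Total bitrate: 4.150 Mbps.
Per item: 4.150 Mbps × 5640 s = 23,406 Mb = 2,926 MB.
Capacity: 24 TiB = 211,106,233 Mb; 9019.32 items → 9019 complete.

9019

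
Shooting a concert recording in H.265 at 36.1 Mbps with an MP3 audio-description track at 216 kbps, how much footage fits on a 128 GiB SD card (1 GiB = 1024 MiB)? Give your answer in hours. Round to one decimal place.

Audio: 216 kbps = 0.216 Mbps.
Total bitrate: 36.1 + 0.216 = 36.316 Mbps.
Capacity: 128 GiB = 1,099,512 Mb.
Recording time: 1,099,512 / 36.316 = 30,276 s ≈ 8.41 hours.

8.4 hours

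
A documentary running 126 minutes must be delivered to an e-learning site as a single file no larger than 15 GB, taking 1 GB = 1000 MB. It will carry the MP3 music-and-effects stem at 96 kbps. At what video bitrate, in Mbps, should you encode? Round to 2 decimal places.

Budget: 15 GB = 120000.0 Mb.
126 min = 7560 s
Total bitrate budget: 120000.0 Mb / 7560 s = 15.873 Mbps.
Audio: 96 kbps = 0.096 Mbps.
Video: 15.873 − 0.096 = 15.777 Mbps.

15.78 Mbps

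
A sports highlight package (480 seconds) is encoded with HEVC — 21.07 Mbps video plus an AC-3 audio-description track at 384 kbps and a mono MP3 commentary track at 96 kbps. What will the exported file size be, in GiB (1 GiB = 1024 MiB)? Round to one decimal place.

1.2 GiB

Audio total: 384 + 96 = 480 kbps = 0.480 Mbps.
Total bitrate: 21.07 + 0.480 = 21.550 Mbps.
Stream data: 21.550 Mbps × 480 s = 10344.0 Mb.
10,344 Mb = 1,293,000,000 bytes ÷ 1,073,741,824 = 1.204 GiB.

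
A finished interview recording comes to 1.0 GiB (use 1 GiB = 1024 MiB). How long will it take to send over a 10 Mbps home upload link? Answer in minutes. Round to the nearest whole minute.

14 minutes

File: 1.0 GiB = 8589.9 Mb.
At 10 Mbps: 8589.9 / 10 = 859.0 s ≈ 14.3 minutes.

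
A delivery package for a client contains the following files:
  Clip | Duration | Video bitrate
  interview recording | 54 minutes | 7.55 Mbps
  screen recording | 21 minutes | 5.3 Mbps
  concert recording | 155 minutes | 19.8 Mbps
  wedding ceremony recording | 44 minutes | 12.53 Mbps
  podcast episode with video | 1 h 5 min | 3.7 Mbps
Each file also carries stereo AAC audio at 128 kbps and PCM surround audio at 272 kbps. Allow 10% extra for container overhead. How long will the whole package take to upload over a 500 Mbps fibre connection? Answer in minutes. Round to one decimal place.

Audio total: 128 + 272 = 400 kbps = 0.400 Mbps.
interview recording: 7.950 Mbps × 3240 s × 1.10 = 28333.8 Mb
screen recording: 5.700 Mbps × 1260 s × 1.10 = 7900.2 Mb
concert recording: 20.200 Mbps × 9300 s × 1.10 = 206646.0 Mb
wedding ceremony recording: 12.930 Mbps × 2640 s × 1.10 = 37548.7 Mb
podcast episode with video: 4.100 Mbps × 3900 s × 1.10 = 17589.0 Mb
Total: 298017.7 Mb = 37252.2 MB.
At 500 Mbps: 298017.7 / 500 = 596 s ≈ 9.93 minutes.

9.9 minutes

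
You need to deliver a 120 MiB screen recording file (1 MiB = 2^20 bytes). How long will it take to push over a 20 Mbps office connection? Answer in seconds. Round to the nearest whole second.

File: 120 MiB = 1006.6 Mb.
At 20 Mbps: 1006.6 / 20 = 50.3 s ≈ 50.3 seconds.

50 seconds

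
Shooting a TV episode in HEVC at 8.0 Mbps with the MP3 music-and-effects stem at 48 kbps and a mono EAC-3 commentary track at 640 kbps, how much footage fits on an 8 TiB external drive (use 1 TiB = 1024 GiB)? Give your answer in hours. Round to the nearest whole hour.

Audio total: 48 + 640 = 688 kbps = 0.688 Mbps.
Total bitrate: 8.0 + 0.688 = 8.688 Mbps.
Capacity: 8 TiB = 70,368,744 Mb.
Recording time: 70,368,744 / 8.688 = 8,099,533 s ≈ 2,250 hours.

2250 hours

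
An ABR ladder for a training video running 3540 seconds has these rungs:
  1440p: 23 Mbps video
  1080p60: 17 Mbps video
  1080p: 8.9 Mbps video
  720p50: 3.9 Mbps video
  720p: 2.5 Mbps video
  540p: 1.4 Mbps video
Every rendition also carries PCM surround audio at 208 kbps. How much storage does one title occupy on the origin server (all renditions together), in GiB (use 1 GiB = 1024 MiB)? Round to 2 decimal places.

Audio: 208 kbps = 0.208 Mbps.
Sum of rendition bitrates: (23+0.208) + (17+0.208) + (8.9+0.208) + (3.9+0.208) + (2.5+0.208) + (1.4+0.208) = 57.948 Mbps.
× 3540 s = 205,136 Mb = 25,642 MB = 23.88 GiB.

23.88 GiB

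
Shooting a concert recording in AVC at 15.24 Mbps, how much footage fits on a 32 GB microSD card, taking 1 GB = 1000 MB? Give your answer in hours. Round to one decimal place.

Capacity: 32 GB = 256,000 Mb.
Recording time: 256,000 / 15.240 = 16,798 s ≈ 4.67 hours.

4.7 hours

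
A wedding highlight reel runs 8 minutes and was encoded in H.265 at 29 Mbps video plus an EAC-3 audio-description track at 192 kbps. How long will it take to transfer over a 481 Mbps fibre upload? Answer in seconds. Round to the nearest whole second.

29 seconds

8 min = 480 s
Audio: 192 kbps = 0.192 Mbps.
Total bitrate: 29.192 Mbps.
File: 29.192 Mbps × 480 s = 14012.2 Mb.
At 481 Mbps: 14012.2 / 481 = 29.1 s ≈ 29.1 seconds.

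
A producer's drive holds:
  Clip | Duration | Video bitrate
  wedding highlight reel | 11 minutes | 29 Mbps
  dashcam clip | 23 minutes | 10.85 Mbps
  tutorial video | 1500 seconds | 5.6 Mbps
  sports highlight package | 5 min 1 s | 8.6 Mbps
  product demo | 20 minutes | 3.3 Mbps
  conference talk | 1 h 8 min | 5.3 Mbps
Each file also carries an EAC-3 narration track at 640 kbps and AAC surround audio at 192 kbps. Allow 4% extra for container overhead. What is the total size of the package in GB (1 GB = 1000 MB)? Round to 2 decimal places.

Audio total: 640 + 192 = 832 kbps = 0.832 Mbps.
wedding highlight reel: 29.832 Mbps × 660 s × 1.04 = 20476.7 Mb
dashcam clip: 11.682 Mbps × 1380 s × 1.04 = 16766.0 Mb
tutorial video: 6.432 Mbps × 1500 s × 1.04 = 10033.9 Mb
sports highlight package: 9.432 Mbps × 301 s × 1.04 = 2952.6 Mb
product demo: 4.132 Mbps × 1200 s × 1.04 = 5156.7 Mb
conference talk: 6.132 Mbps × 4080 s × 1.04 = 26019.3 Mb
Total: 81405.2 Mb = 10175.7 MB.
= 10.18 GB.

10.18 GB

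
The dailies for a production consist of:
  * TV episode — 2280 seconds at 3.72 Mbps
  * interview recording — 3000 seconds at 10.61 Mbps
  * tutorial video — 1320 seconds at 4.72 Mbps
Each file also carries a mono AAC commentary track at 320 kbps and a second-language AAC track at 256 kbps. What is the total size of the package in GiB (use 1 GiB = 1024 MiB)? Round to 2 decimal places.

5.86 GiB

Audio total: 320 + 256 = 576 kbps = 0.576 Mbps.
TV episode: 4.296 Mbps × 2280 s = 9794.9 Mb
interview recording: 11.186 Mbps × 3000 s = 33558.0 Mb
tutorial video: 5.296 Mbps × 1320 s = 6990.7 Mb
Total: 50343.6 Mb = 6292.9 MB.
= 5.861 GiB.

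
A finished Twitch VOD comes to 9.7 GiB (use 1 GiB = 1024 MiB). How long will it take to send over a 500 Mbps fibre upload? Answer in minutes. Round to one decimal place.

2.8 minutes

File: 9.7 GiB = 83322.4 Mb.
At 500 Mbps: 83322.4 / 500 = 166.6 s ≈ 2.78 minutes.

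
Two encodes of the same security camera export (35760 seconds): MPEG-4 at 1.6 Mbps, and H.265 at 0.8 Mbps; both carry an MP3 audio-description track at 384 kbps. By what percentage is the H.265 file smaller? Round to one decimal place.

40.3%

Audio: 384 kbps = 0.384 Mbps.
MPEG-4: 1.984 Mbps × 35760 s = 70947.8 Mb = 8.868 GB.
H.265: 1.184 Mbps × 35760 s = 42339.8 Mb = 5.292 GB.
Reduction: (1 − 5.292/8.868) × 100 = 40.32%.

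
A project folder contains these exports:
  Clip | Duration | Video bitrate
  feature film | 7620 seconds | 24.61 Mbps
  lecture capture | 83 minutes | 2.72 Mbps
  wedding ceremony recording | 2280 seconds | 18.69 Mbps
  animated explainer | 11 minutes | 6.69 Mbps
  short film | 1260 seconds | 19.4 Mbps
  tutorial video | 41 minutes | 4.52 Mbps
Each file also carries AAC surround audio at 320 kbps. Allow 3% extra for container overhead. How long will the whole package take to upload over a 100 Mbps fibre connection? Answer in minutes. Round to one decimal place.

49.8 minutes

Audio: 320 kbps = 0.320 Mbps.
feature film: 24.930 Mbps × 7620 s × 1.03 = 195665.6 Mb
lecture capture: 3.040 Mbps × 4980 s × 1.03 = 15593.4 Mb
wedding ceremony recording: 19.010 Mbps × 2280 s × 1.03 = 44643.1 Mb
animated explainer: 7.010 Mbps × 660 s × 1.03 = 4765.4 Mb
short film: 19.720 Mbps × 1260 s × 1.03 = 25592.6 Mb
tutorial video: 4.840 Mbps × 2460 s × 1.03 = 12263.6 Mb
Total: 298523.7 Mb = 37315.5 MB.
At 100 Mbps: 298523.7 / 100 = 2985 s ≈ 49.8 minutes.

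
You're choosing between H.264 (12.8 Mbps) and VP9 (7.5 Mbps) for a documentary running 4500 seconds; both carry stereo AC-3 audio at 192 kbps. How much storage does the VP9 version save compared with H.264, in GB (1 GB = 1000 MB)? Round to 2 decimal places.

2.98 GB

Audio: 192 kbps = 0.192 Mbps.
H.264: 12.992 Mbps × 4500 s = 58464.0 Mb = 7.308 GB.
VP9: 7.692 Mbps × 4500 s = 34614.0 Mb = 4.327 GB.
Saving: 7.308 − 4.327 = 2.981 GB.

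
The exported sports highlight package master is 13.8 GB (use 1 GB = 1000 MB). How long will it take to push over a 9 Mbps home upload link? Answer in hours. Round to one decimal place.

3.4 hours

File: 13.8 GB = 110400.0 Mb.
At 9 Mbps: 110400.0 / 9 = 12266.7 s ≈ 3.41 hours.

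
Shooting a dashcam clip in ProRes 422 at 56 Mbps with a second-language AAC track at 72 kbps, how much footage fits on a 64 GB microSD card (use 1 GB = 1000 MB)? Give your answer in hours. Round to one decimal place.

Audio: 72 kbps = 0.072 Mbps.
Total bitrate: 56 + 0.072 = 56.072 Mbps.
Capacity: 64 GB = 512,000 Mb.
Recording time: 512,000 / 56.072 = 9,131 s ≈ 2.54 hours.

2.5 hours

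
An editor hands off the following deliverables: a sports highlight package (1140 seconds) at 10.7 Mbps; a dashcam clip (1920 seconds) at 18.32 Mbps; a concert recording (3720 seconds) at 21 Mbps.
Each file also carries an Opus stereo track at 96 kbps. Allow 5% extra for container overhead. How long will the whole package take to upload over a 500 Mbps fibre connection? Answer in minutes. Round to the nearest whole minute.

Audio: 96 kbps = 0.096 Mbps.
sports highlight package: 10.796 Mbps × 1140 s × 1.05 = 12922.8 Mb
dashcam clip: 18.416 Mbps × 1920 s × 1.05 = 37126.7 Mb
concert recording: 21.096 Mbps × 3720 s × 1.05 = 82401.0 Mb
Total: 132450.4 Mb = 16556.3 MB.
At 500 Mbps: 132450.4 / 500 = 265 s ≈ 4.42 minutes.

4 minutes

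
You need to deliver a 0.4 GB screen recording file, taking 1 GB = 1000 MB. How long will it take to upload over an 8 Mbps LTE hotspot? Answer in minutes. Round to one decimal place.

6.7 minutes

File: 0.4 GB = 3200.0 Mb.
At 8 Mbps: 3200.0 / 8 = 400.0 s ≈ 6.67 minutes.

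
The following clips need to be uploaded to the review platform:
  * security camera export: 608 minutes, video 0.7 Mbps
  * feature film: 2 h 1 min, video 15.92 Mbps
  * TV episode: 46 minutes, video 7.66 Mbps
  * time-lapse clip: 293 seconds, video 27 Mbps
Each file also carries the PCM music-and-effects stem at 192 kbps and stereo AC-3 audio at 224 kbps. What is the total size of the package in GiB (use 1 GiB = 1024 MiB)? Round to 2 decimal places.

Audio total: 192 + 224 = 416 kbps = 0.416 Mbps.
security camera export: 1.116 Mbps × 36480 s = 40711.7 Mb
feature film: 16.336 Mbps × 7260 s = 118599.4 Mb
TV episode: 8.076 Mbps × 2760 s = 22289.8 Mb
time-lapse clip: 27.416 Mbps × 293 s = 8032.9 Mb
Total: 189633.7 Mb = 23704.2 MB.
= 22.08 GiB.

22.08 GiB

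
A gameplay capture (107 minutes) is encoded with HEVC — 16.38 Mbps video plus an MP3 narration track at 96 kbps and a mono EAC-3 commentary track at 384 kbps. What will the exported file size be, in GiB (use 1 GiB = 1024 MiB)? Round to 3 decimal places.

107 min = 6420 s
Audio total: 96 + 384 = 480 kbps = 0.480 Mbps.
Total bitrate: 16.38 + 0.480 = 16.860 Mbps.
Stream data: 16.860 Mbps × 6420 s = 108241.2 Mb.
108,241 Mb = 13,530,150,000 bytes ÷ 1,073,741,824 = 12.60 GiB.

12.601 GiB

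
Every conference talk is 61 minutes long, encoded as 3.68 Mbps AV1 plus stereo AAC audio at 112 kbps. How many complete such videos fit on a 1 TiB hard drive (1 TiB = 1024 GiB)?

633

61 min = 3660 s
Audio: 112 kbps = 0.112 Mbps.
Total bitrate: 3.792 Mbps.
Per item: 3.792 Mbps × 3660 s = 13,879 Mb = 1,735 MB.
Capacity: 1 TiB = 8,796,093 Mb; 633.78 items → 633 complete.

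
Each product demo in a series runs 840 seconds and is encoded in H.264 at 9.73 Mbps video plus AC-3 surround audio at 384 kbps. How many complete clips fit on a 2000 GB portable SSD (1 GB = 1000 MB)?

1883

Audio: 384 kbps = 0.384 Mbps.
Total bitrate: 10.114 Mbps.
Per item: 10.114 Mbps × 840 s = 8,496 Mb = 1,062 MB.
Capacity: 2000 GB = 16,000,000 Mb; 1883.29 items → 1883 complete.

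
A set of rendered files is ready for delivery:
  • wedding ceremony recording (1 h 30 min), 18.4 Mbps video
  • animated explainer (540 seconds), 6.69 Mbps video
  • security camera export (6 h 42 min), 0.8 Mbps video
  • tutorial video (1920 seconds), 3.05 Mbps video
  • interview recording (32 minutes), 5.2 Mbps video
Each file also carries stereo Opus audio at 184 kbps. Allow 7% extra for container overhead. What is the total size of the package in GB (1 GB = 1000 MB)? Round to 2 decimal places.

19.31 GB

Audio: 184 kbps = 0.184 Mbps.
wedding ceremony recording: 18.584 Mbps × 5400 s × 1.07 = 107378.4 Mb
animated explainer: 6.874 Mbps × 540 s × 1.07 = 3971.8 Mb
security camera export: 0.984 Mbps × 24120 s × 1.07 = 25395.5 Mb
tutorial video: 3.234 Mbps × 1920 s × 1.07 = 6643.9 Mb
interview recording: 5.384 Mbps × 1920 s × 1.07 = 11060.9 Mb
Total: 154450.4 Mb = 19306.3 MB.
= 19.31 GB.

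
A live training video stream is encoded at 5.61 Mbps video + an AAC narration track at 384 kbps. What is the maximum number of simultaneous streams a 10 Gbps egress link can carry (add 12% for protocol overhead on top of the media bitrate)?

Audio: 384 kbps = 0.384 Mbps.
Per-viewer media rate: 5.994 Mbps.
On the wire with 12% overhead: 6.713 Mbps.
10 Gbps = 10,000 Mbps; 10,000 / 6.713 = 1489.58 → 1489 viewers.

1489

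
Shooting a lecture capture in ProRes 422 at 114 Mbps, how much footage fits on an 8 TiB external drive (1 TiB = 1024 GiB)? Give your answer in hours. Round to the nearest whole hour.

Capacity: 8 TiB = 70,368,744 Mb.
Recording time: 70,368,744 / 114.000 = 617,270 s ≈ 171 hours.

171 hours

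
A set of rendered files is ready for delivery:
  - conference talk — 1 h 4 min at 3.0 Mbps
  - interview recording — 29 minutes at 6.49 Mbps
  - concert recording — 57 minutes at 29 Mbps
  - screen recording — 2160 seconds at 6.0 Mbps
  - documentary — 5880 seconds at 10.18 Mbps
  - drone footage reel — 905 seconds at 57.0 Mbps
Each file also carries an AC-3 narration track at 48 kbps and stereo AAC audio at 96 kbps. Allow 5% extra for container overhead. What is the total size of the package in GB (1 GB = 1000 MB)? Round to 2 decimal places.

Audio total: 48 + 96 = 144 kbps = 0.144 Mbps.
conference talk: 3.144 Mbps × 3840 s × 1.05 = 12676.6 Mb
interview recording: 6.634 Mbps × 1740 s × 1.05 = 12120.3 Mb
concert recording: 29.144 Mbps × 3420 s × 1.05 = 104656.1 Mb
screen recording: 6.144 Mbps × 2160 s × 1.05 = 13934.6 Mb
documentary: 10.324 Mbps × 5880 s × 1.05 = 63740.4 Mb
drone footage reel: 57.144 Mbps × 905 s × 1.05 = 54301.1 Mb
Total: 261429.1 Mb = 32678.6 MB.
= 32.68 GB.

32.68 GB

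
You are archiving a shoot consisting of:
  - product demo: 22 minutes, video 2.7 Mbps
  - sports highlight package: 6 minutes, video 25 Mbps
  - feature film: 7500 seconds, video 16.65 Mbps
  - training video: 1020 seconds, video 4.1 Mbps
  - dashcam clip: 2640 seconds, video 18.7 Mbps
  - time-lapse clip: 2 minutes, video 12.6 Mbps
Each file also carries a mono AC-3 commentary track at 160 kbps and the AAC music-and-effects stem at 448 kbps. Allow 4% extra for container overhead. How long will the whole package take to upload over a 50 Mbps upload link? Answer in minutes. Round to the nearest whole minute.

69 minutes

Audio total: 160 + 448 = 608 kbps = 0.608 Mbps.
product demo: 3.308 Mbps × 1320 s × 1.04 = 4541.2 Mb
sports highlight package: 25.608 Mbps × 360 s × 1.04 = 9587.6 Mb
feature film: 17.258 Mbps × 7500 s × 1.04 = 134612.4 Mb
training video: 4.708 Mbps × 1020 s × 1.04 = 4994.2 Mb
dashcam clip: 19.308 Mbps × 2640 s × 1.04 = 53012.0 Mb
time-lapse clip: 13.208 Mbps × 120 s × 1.04 = 1648.4 Mb
Total: 208395.9 Mb = 26049.5 MB.
At 50 Mbps: 208395.9 / 50 = 4168 s ≈ 69.5 minutes.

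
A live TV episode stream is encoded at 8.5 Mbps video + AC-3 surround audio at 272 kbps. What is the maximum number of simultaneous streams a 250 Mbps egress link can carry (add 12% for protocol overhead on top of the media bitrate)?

25

Audio: 272 kbps = 0.272 Mbps.
Per-viewer media rate: 8.772 Mbps.
On the wire with 12% overhead: 9.825 Mbps.
250 Mbps = 250.0 Mbps; 250.0 / 9.825 = 25.45 → 25 viewers.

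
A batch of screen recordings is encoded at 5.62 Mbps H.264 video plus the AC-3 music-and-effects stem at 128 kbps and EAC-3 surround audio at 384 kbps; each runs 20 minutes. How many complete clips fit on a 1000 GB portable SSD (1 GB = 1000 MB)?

20 min = 1200 s
Audio total: 128 + 384 = 512 kbps = 0.512 Mbps.
Total bitrate: 6.132 Mbps.
Per item: 6.132 Mbps × 1200 s = 7,358 Mb = 919.8 MB.
Capacity: 1000 GB = 8,000,000 Mb; 1087.19 items → 1087 complete.

1087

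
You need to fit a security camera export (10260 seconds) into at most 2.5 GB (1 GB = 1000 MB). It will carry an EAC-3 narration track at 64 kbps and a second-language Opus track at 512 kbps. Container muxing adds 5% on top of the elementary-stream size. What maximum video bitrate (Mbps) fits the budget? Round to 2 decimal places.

Budget: 2.5 GB = 20000.0 Mb.
Stream payload after overhead: 20000.0 / 1.05 = 19047.6 Mb.
Total bitrate budget: 19047.6 Mb / 10260 s = 1.856 Mbps.
Audio total: 64 + 512 = 576 kbps = 0.576 Mbps.
Video: 1.856 − 0.576 = 1.280 Mbps.

1.28 Mbps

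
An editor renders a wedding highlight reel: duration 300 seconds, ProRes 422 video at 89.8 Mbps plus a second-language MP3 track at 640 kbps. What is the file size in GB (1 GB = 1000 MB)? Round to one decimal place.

3.4 GB

Audio: 640 kbps = 0.640 Mbps.
Total bitrate: 89.8 + 0.640 = 90.440 Mbps.
Stream data: 90.440 Mbps × 300 s = 27132.0 Mb.
27,132 Mb ÷ 8 = 3,392 MB → 3.392 GB.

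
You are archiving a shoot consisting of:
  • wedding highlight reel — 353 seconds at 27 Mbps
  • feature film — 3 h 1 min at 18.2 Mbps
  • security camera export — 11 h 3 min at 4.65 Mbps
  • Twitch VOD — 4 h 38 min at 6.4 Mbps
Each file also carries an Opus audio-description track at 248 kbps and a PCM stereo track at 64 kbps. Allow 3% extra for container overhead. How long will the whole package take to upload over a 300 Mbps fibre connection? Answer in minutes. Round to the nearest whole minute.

30 minutes

Audio total: 248 + 64 = 312 kbps = 0.312 Mbps.
wedding highlight reel: 27.312 Mbps × 353 s × 1.03 = 9930.4 Mb
feature film: 18.512 Mbps × 10860 s × 1.03 = 207071.5 Mb
security camera export: 4.962 Mbps × 39780 s × 1.03 = 203310.0 Mb
Twitch VOD: 6.712 Mbps × 16680 s × 1.03 = 115314.8 Mb
Total: 535626.8 Mb = 66953.3 MB.
At 300 Mbps: 535626.8 / 300 = 1785 s ≈ 29.8 minutes.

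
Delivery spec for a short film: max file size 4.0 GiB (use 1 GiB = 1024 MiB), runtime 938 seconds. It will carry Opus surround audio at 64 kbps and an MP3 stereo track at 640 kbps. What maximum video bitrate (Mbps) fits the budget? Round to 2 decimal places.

Budget: 4.0 GiB = 34359.7 Mb.
Total bitrate budget: 34359.7 Mb / 938 s = 36.631 Mbps.
Audio total: 64 + 640 = 704 kbps = 0.704 Mbps.
Video: 36.631 − 0.704 = 35.927 Mbps.

35.93 Mbps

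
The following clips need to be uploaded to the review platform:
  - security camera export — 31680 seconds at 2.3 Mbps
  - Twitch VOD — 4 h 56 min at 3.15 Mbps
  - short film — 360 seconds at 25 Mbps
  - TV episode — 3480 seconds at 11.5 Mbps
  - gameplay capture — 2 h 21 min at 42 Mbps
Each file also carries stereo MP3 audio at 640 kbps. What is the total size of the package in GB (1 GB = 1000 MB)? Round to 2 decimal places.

71.58 GB

Audio: 640 kbps = 0.640 Mbps.
security camera export: 2.940 Mbps × 31680 s = 93139.2 Mb
Twitch VOD: 3.790 Mbps × 17760 s = 67310.4 Mb
short film: 25.640 Mbps × 360 s = 9230.4 Mb
TV episode: 12.140 Mbps × 3480 s = 42247.2 Mb
gameplay capture: 42.640 Mbps × 8460 s = 360734.4 Mb
Total: 572661.6 Mb = 71582.7 MB.
= 71.58 GB.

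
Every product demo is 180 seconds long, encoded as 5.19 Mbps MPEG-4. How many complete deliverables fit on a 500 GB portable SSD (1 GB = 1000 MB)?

4281

Per item: 5.190 Mbps × 180 s = 934.2 Mb = 116.8 MB.
Capacity: 500 GB = 4,000,000 Mb; 4281.74 items → 4281 complete.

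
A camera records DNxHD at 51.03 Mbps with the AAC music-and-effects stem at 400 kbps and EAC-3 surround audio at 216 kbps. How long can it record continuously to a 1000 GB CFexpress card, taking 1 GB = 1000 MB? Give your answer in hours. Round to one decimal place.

43.0 hours

Audio total: 400 + 216 = 616 kbps = 0.616 Mbps.
Total bitrate: 51.03 + 0.616 = 51.646 Mbps.
Capacity: 1000 GB = 8,000,000 Mb.
Recording time: 8,000,000 / 51.646 = 154,901 s ≈ 43.0 hours.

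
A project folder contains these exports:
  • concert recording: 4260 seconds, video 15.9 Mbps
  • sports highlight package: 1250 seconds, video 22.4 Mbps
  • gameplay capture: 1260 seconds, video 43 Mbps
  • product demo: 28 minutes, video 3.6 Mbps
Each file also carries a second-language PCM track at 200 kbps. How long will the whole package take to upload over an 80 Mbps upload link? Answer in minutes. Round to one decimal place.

Audio: 200 kbps = 0.200 Mbps.
concert recording: 16.100 Mbps × 4260 s = 68586.0 Mb
sports highlight package: 22.600 Mbps × 1250 s = 28250.0 Mb
gameplay capture: 43.200 Mbps × 1260 s = 54432.0 Mb
product demo: 3.800 Mbps × 1680 s = 6384.0 Mb
Total: 157652.0 Mb = 19706.5 MB.
At 80 Mbps: 157652.0 / 80 = 1971 s ≈ 32.8 minutes.

32.8 minutes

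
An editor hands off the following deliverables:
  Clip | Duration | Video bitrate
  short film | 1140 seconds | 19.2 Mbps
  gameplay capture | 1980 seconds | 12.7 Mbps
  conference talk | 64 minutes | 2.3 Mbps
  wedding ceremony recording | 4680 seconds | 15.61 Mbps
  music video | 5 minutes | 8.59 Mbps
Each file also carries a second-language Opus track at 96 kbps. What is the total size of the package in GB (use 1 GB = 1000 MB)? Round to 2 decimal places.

Audio: 96 kbps = 0.096 Mbps.
short film: 19.296 Mbps × 1140 s = 21997.4 Mb
gameplay capture: 12.796 Mbps × 1980 s = 25336.1 Mb
conference talk: 2.396 Mbps × 3840 s = 9200.6 Mb
wedding ceremony recording: 15.706 Mbps × 4680 s = 73504.1 Mb
music video: 8.686 Mbps × 300 s = 2605.8 Mb
Total: 132644.0 Mb = 16580.5 MB.
= 16.58 GB.

16.58 GB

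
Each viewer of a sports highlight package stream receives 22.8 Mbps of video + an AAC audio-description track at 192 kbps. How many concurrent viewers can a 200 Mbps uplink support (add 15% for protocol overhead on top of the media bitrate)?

Audio: 192 kbps = 0.192 Mbps.
Per-viewer media rate: 22.992 Mbps.
On the wire with 15% overhead: 26.441 Mbps.
200 Mbps = 200.0 Mbps; 200.0 / 26.441 = 7.56 → 7 viewers.

7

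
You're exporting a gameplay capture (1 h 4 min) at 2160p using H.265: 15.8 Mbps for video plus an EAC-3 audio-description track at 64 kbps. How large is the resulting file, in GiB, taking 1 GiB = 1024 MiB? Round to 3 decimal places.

1 h 4 min = 64 min = 3840 s
Audio: 64 kbps = 0.064 Mbps.
Total bitrate: 15.8 + 0.064 = 15.864 Mbps.
Stream data: 15.864 Mbps × 3840 s = 60917.8 Mb.
60,918 Mb = 7,614,720,000 bytes ÷ 1,073,741,824 = 7.092 GiB.

7.092 GiB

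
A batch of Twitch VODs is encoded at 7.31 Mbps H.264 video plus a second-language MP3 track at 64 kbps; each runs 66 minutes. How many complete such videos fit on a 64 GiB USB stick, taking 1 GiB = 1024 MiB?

18

66 min = 3960 s
Audio: 64 kbps = 0.064 Mbps.
Total bitrate: 7.374 Mbps.
Per item: 7.374 Mbps × 3960 s = 29,201 Mb = 3,650 MB.
Capacity: 64 GiB = 549,756 Mb; 18.83 items → 18 complete.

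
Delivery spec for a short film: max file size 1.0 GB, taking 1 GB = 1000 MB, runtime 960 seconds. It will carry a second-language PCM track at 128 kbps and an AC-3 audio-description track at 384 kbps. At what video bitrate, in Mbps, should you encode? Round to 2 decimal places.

Budget: 1.0 GB = 8000.0 Mb.
Total bitrate budget: 8000.0 Mb / 960 s = 8.333 Mbps.
Audio total: 128 + 384 = 512 kbps = 0.512 Mbps.
Video: 8.333 − 0.512 = 7.821 Mbps.

7.82 Mbps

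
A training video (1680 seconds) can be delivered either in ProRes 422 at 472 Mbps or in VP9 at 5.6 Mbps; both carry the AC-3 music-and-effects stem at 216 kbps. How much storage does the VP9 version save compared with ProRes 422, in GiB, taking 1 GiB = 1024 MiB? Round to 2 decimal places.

91.22 GiB

Audio: 216 kbps = 0.216 Mbps.
ProRes 422: 472.216 Mbps × 1680 s = 793322.9 Mb = 92.355 GiB.
VP9: 5.816 Mbps × 1680 s = 9770.9 Mb = 1.137 GiB.
Saving: 92.355 − 1.137 = 91.217 GiB.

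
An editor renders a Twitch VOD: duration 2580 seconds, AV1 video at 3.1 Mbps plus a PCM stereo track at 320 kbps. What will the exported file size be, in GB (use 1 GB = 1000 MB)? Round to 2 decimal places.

1.10 GB

Audio: 320 kbps = 0.320 Mbps.
Total bitrate: 3.1 + 0.320 = 3.420 Mbps.
Stream data: 3.420 Mbps × 2580 s = 8823.6 Mb.
8,824 Mb ÷ 8 = 1,103 MB → 1.103 GB.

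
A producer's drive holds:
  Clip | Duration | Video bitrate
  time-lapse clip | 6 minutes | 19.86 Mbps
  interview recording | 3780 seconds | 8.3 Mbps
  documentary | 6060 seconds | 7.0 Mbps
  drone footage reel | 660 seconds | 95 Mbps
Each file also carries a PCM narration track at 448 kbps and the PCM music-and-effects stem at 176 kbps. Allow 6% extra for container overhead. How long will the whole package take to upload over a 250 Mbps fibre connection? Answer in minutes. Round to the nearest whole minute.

11 minutes

Audio total: 448 + 176 = 624 kbps = 0.624 Mbps.
time-lapse clip: 20.484 Mbps × 360 s × 1.06 = 7816.7 Mb
interview recording: 8.924 Mbps × 3780 s × 1.06 = 35756.7 Mb
documentary: 7.624 Mbps × 6060 s × 1.06 = 48973.5 Mb
drone footage reel: 95.624 Mbps × 660 s × 1.06 = 66898.6 Mb
Total: 159445.5 Mb = 19930.7 MB.
At 250 Mbps: 159445.5 / 250 = 638 s ≈ 10.6 minutes.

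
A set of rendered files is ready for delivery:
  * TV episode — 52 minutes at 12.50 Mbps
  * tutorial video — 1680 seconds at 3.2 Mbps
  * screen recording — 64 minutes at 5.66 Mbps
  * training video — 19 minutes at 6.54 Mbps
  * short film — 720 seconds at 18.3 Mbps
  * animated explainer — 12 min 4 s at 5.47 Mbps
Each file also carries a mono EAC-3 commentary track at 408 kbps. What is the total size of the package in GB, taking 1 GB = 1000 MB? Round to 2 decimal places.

Audio: 408 kbps = 0.408 Mbps.
TV episode: 12.908 Mbps × 3120 s = 40273.0 Mb
tutorial video: 3.608 Mbps × 1680 s = 6061.4 Mb
screen recording: 6.068 Mbps × 3840 s = 23301.1 Mb
training video: 6.948 Mbps × 1140 s = 7920.7 Mb
short film: 18.708 Mbps × 720 s = 13469.8 Mb
animated explainer: 5.878 Mbps × 724 s = 4255.7 Mb
Total: 95281.7 Mb = 11910.2 MB.
= 11.91 GB.

11.91 GB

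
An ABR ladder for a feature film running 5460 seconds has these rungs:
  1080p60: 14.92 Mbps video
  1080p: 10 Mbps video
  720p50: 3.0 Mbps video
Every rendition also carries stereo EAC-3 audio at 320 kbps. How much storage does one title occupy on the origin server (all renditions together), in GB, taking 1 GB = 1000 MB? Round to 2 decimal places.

Audio: 320 kbps = 0.320 Mbps.
Sum of rendition bitrates: (14.92+0.320) + (10+0.320) + (3.0+0.320) = 28.880 Mbps.
× 5460 s = 157,685 Mb = 19,711 MB = 19.71 GB.

19.71 GB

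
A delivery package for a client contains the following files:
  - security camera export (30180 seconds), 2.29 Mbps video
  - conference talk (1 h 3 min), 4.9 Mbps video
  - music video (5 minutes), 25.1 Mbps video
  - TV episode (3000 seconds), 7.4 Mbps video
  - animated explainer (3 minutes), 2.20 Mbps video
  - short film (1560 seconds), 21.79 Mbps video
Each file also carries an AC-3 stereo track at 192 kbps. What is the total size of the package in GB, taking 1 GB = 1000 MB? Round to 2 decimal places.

19.91 GB

Audio: 192 kbps = 0.192 Mbps.
security camera export: 2.482 Mbps × 30180 s = 74906.8 Mb
conference talk: 5.092 Mbps × 3780 s = 19247.8 Mb
music video: 25.292 Mbps × 300 s = 7587.6 Mb
TV episode: 7.592 Mbps × 3000 s = 22776.0 Mb
animated explainer: 2.392 Mbps × 180 s = 430.6 Mb
short film: 21.982 Mbps × 1560 s = 34291.9 Mb
Total: 159240.6 Mb = 19905.1 MB.
= 19.91 GB.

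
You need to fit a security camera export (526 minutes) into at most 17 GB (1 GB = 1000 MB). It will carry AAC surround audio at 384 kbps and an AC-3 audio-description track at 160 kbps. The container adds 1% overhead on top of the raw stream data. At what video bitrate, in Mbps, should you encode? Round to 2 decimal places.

Budget: 17 GB = 136000.0 Mb.
Stream payload after overhead: 136000.0 / 1.01 = 134653.5 Mb.
526 min = 31560 s
Total bitrate budget: 134653.5 Mb / 31560 s = 4.267 Mbps.
Audio total: 384 + 160 = 544 kbps = 0.544 Mbps.
Video: 4.267 − 0.544 = 3.723 Mbps.

3.72 Mbps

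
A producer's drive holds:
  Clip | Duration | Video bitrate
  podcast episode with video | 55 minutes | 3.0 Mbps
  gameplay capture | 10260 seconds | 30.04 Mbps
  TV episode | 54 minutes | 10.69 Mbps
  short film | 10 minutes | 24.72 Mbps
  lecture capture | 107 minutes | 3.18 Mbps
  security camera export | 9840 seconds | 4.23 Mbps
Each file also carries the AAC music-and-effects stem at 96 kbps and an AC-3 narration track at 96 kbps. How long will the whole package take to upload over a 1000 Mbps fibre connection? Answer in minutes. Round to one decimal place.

7.3 minutes

Audio total: 96 + 96 = 192 kbps = 0.192 Mbps.
podcast episode with video: 3.192 Mbps × 3300 s = 10533.6 Mb
gameplay capture: 30.232 Mbps × 10260 s = 310180.3 Mb
TV episode: 10.882 Mbps × 3240 s = 35257.7 Mb
short film: 24.912 Mbps × 600 s = 14947.2 Mb
lecture capture: 3.372 Mbps × 6420 s = 21648.2 Mb
security camera export: 4.422 Mbps × 9840 s = 43512.5 Mb
Total: 436079.5 Mb = 54509.9 MB.
At 1000 Mbps: 436079.5 / 1000 = 436 s ≈ 7.27 minutes.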